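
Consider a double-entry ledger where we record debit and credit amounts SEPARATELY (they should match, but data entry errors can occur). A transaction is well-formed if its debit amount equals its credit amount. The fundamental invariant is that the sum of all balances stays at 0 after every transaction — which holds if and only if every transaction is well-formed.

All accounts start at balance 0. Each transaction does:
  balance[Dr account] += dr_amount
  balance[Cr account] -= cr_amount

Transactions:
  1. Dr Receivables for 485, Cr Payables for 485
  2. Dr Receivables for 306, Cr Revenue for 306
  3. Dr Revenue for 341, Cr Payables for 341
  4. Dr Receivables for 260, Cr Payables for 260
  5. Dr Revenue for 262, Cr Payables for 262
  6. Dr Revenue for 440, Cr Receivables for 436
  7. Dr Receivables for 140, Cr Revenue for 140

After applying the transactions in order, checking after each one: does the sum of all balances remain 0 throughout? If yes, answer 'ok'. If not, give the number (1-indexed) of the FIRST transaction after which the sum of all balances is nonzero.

Answer: 6

Derivation:
After txn 1: dr=485 cr=485 sum_balances=0
After txn 2: dr=306 cr=306 sum_balances=0
After txn 3: dr=341 cr=341 sum_balances=0
After txn 4: dr=260 cr=260 sum_balances=0
After txn 5: dr=262 cr=262 sum_balances=0
After txn 6: dr=440 cr=436 sum_balances=4
After txn 7: dr=140 cr=140 sum_balances=4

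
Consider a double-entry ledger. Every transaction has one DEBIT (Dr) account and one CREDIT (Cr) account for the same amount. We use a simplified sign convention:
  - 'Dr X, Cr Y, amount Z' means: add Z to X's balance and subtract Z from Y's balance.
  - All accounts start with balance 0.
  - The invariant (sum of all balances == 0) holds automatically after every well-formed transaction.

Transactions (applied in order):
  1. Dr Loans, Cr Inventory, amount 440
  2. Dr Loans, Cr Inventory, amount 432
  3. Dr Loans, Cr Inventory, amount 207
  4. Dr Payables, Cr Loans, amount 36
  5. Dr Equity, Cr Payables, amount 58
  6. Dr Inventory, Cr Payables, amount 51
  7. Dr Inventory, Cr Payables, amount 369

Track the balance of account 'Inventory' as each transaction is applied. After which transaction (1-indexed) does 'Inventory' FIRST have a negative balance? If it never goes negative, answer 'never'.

After txn 1: Inventory=-440

Answer: 1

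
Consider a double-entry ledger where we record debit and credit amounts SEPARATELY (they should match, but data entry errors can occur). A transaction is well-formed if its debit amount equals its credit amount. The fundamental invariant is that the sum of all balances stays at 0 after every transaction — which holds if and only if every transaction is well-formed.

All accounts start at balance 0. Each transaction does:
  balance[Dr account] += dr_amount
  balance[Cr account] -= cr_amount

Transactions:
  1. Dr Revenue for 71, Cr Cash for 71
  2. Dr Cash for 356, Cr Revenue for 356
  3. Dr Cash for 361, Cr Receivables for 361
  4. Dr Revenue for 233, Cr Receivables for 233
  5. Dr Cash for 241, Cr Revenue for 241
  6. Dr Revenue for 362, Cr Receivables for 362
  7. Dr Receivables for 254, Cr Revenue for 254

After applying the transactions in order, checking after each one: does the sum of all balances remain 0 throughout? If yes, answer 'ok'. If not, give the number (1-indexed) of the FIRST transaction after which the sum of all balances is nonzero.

Answer: ok

Derivation:
After txn 1: dr=71 cr=71 sum_balances=0
After txn 2: dr=356 cr=356 sum_balances=0
After txn 3: dr=361 cr=361 sum_balances=0
After txn 4: dr=233 cr=233 sum_balances=0
After txn 5: dr=241 cr=241 sum_balances=0
After txn 6: dr=362 cr=362 sum_balances=0
After txn 7: dr=254 cr=254 sum_balances=0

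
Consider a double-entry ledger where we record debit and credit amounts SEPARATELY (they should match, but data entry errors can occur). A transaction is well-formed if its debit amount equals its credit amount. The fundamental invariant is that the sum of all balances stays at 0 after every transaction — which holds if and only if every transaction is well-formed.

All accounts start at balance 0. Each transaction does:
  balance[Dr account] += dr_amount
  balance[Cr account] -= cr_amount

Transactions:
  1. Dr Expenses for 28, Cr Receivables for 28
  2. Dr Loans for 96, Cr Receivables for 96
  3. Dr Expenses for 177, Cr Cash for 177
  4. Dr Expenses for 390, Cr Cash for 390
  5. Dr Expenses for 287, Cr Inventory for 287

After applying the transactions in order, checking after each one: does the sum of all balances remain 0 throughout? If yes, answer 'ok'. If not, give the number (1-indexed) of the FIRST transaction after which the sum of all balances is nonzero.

After txn 1: dr=28 cr=28 sum_balances=0
After txn 2: dr=96 cr=96 sum_balances=0
After txn 3: dr=177 cr=177 sum_balances=0
After txn 4: dr=390 cr=390 sum_balances=0
After txn 5: dr=287 cr=287 sum_balances=0

Answer: ok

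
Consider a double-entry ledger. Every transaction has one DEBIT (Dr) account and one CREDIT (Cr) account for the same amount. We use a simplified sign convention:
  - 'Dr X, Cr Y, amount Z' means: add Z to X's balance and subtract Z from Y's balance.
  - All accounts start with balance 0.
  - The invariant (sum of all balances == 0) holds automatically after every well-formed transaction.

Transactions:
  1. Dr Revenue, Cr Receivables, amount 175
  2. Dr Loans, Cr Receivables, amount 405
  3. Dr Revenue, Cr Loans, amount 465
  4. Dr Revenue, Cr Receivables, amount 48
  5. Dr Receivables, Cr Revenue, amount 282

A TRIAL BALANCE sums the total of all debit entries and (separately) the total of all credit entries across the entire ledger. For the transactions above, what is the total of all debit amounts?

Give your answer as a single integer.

Answer: 1375

Derivation:
Txn 1: debit+=175
Txn 2: debit+=405
Txn 3: debit+=465
Txn 4: debit+=48
Txn 5: debit+=282
Total debits = 1375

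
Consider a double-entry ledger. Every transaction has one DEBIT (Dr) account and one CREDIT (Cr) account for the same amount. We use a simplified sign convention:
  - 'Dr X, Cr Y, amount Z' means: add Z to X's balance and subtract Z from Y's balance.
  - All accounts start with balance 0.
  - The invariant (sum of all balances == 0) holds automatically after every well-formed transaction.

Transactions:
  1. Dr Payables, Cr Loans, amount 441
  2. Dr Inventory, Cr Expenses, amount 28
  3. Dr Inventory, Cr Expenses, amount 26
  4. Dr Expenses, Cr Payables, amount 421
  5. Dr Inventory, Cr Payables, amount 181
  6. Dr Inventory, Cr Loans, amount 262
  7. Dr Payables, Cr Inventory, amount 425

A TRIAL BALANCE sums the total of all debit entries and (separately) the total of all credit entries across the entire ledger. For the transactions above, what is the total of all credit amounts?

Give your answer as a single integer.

Answer: 1784

Derivation:
Txn 1: credit+=441
Txn 2: credit+=28
Txn 3: credit+=26
Txn 4: credit+=421
Txn 5: credit+=181
Txn 6: credit+=262
Txn 7: credit+=425
Total credits = 1784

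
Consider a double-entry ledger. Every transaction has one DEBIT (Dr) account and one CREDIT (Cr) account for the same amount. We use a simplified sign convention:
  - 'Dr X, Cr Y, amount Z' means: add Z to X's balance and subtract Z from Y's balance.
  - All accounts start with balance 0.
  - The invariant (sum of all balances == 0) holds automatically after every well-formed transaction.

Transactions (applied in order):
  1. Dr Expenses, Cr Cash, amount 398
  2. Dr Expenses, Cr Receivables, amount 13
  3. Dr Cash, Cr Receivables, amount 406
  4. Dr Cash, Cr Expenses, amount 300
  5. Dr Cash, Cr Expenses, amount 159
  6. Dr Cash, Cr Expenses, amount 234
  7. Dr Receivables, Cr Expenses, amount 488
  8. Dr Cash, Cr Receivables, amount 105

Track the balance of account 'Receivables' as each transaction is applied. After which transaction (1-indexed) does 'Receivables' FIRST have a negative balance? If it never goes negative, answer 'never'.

Answer: 2

Derivation:
After txn 1: Receivables=0
After txn 2: Receivables=-13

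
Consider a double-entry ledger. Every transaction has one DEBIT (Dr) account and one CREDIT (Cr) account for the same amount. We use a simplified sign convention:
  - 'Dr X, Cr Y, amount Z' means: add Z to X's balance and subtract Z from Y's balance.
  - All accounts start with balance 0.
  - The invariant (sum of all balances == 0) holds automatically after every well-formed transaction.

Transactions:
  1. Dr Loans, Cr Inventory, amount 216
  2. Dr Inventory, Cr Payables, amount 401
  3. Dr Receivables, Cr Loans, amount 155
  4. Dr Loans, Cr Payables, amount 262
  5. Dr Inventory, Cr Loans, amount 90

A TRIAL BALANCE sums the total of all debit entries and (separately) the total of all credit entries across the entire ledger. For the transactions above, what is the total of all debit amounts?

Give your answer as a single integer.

Txn 1: debit+=216
Txn 2: debit+=401
Txn 3: debit+=155
Txn 4: debit+=262
Txn 5: debit+=90
Total debits = 1124

Answer: 1124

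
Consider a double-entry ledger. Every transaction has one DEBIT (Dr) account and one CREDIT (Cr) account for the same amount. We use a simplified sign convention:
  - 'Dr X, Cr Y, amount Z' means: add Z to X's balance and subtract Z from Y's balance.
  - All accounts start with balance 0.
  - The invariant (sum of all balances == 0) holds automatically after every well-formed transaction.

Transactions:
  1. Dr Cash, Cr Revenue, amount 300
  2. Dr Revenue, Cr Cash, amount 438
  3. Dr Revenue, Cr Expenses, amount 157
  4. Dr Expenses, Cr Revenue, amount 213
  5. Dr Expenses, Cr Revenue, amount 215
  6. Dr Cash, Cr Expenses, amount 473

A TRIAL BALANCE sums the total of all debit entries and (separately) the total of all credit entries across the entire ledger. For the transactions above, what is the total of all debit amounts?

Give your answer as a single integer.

Answer: 1796

Derivation:
Txn 1: debit+=300
Txn 2: debit+=438
Txn 3: debit+=157
Txn 4: debit+=213
Txn 5: debit+=215
Txn 6: debit+=473
Total debits = 1796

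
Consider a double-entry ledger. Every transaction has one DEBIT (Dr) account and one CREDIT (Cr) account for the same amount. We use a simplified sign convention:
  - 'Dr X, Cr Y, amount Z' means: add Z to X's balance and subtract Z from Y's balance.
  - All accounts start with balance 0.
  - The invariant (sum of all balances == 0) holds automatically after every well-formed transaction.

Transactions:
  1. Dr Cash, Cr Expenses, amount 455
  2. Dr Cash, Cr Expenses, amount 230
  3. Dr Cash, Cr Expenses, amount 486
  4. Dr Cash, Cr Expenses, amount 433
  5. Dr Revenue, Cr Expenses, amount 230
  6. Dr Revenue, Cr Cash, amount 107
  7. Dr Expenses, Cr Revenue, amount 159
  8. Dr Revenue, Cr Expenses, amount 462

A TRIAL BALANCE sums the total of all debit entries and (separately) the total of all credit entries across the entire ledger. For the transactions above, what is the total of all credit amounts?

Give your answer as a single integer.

Txn 1: credit+=455
Txn 2: credit+=230
Txn 3: credit+=486
Txn 4: credit+=433
Txn 5: credit+=230
Txn 6: credit+=107
Txn 7: credit+=159
Txn 8: credit+=462
Total credits = 2562

Answer: 2562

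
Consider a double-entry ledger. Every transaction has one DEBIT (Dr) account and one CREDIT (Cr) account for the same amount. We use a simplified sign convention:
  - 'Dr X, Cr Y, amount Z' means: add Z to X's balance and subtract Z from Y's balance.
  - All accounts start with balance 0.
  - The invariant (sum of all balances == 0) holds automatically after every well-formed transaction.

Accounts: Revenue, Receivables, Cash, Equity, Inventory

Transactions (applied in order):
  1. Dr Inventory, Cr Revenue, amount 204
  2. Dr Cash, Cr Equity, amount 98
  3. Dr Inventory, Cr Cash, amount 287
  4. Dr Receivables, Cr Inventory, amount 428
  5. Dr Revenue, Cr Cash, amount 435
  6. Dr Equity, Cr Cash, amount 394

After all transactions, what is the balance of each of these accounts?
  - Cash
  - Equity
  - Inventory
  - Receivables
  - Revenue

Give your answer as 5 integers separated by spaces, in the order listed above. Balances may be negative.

Answer: -1018 296 63 428 231

Derivation:
After txn 1 (Dr Inventory, Cr Revenue, amount 204): Inventory=204 Revenue=-204
After txn 2 (Dr Cash, Cr Equity, amount 98): Cash=98 Equity=-98 Inventory=204 Revenue=-204
After txn 3 (Dr Inventory, Cr Cash, amount 287): Cash=-189 Equity=-98 Inventory=491 Revenue=-204
After txn 4 (Dr Receivables, Cr Inventory, amount 428): Cash=-189 Equity=-98 Inventory=63 Receivables=428 Revenue=-204
After txn 5 (Dr Revenue, Cr Cash, amount 435): Cash=-624 Equity=-98 Inventory=63 Receivables=428 Revenue=231
After txn 6 (Dr Equity, Cr Cash, amount 394): Cash=-1018 Equity=296 Inventory=63 Receivables=428 Revenue=231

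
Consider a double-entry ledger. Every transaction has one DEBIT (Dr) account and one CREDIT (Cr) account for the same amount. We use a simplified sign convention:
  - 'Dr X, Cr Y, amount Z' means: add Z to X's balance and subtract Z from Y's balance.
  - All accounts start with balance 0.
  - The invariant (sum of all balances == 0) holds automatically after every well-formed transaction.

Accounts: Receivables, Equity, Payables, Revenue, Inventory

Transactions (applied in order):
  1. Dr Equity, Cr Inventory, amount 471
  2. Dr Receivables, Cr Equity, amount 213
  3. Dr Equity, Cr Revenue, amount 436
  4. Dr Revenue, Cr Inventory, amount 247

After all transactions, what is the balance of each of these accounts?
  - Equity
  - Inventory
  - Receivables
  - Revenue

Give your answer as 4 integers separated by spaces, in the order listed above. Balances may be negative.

After txn 1 (Dr Equity, Cr Inventory, amount 471): Equity=471 Inventory=-471
After txn 2 (Dr Receivables, Cr Equity, amount 213): Equity=258 Inventory=-471 Receivables=213
After txn 3 (Dr Equity, Cr Revenue, amount 436): Equity=694 Inventory=-471 Receivables=213 Revenue=-436
After txn 4 (Dr Revenue, Cr Inventory, amount 247): Equity=694 Inventory=-718 Receivables=213 Revenue=-189

Answer: 694 -718 213 -189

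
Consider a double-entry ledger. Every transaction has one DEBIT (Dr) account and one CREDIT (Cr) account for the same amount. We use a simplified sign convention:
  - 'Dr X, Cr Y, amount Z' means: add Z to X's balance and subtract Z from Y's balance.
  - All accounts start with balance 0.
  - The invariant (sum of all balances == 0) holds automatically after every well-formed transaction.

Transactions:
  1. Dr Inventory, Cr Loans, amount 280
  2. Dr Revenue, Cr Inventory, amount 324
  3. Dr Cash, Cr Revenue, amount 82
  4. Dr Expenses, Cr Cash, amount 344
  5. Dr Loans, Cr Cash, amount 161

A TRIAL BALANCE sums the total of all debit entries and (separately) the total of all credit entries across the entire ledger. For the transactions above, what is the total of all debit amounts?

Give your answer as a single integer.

Txn 1: debit+=280
Txn 2: debit+=324
Txn 3: debit+=82
Txn 4: debit+=344
Txn 5: debit+=161
Total debits = 1191

Answer: 1191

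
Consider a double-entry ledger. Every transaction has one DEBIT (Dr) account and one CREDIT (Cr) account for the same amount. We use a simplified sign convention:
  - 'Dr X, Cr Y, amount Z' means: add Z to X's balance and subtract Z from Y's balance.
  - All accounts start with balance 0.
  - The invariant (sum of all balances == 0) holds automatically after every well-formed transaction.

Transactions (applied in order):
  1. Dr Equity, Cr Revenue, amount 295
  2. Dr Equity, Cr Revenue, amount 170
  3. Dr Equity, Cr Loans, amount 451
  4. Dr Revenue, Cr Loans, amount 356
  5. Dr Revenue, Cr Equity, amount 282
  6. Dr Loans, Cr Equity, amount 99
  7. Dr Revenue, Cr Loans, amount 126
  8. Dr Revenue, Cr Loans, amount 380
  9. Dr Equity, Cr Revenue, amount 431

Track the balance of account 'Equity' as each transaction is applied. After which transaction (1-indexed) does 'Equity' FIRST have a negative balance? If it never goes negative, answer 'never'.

After txn 1: Equity=295
After txn 2: Equity=465
After txn 3: Equity=916
After txn 4: Equity=916
After txn 5: Equity=634
After txn 6: Equity=535
After txn 7: Equity=535
After txn 8: Equity=535
After txn 9: Equity=966

Answer: never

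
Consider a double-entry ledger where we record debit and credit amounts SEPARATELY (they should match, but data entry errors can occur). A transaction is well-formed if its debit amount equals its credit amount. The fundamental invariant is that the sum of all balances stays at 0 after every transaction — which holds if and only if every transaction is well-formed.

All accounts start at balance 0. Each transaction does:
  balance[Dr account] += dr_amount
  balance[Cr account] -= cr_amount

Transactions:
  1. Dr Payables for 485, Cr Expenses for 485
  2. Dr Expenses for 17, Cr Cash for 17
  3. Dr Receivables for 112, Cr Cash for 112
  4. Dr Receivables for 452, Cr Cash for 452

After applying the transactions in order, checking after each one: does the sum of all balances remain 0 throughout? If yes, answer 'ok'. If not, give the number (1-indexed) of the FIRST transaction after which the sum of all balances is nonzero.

After txn 1: dr=485 cr=485 sum_balances=0
After txn 2: dr=17 cr=17 sum_balances=0
After txn 3: dr=112 cr=112 sum_balances=0
After txn 4: dr=452 cr=452 sum_balances=0

Answer: ok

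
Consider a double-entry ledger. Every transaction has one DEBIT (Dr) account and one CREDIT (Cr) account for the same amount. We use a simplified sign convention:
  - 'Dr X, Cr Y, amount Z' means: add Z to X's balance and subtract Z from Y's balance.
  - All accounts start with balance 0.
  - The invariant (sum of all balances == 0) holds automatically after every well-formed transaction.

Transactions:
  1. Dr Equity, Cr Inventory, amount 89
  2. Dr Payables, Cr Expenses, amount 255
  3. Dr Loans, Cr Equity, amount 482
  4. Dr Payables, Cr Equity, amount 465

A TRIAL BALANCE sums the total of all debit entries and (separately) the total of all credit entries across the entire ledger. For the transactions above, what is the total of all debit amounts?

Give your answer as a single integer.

Txn 1: debit+=89
Txn 2: debit+=255
Txn 3: debit+=482
Txn 4: debit+=465
Total debits = 1291

Answer: 1291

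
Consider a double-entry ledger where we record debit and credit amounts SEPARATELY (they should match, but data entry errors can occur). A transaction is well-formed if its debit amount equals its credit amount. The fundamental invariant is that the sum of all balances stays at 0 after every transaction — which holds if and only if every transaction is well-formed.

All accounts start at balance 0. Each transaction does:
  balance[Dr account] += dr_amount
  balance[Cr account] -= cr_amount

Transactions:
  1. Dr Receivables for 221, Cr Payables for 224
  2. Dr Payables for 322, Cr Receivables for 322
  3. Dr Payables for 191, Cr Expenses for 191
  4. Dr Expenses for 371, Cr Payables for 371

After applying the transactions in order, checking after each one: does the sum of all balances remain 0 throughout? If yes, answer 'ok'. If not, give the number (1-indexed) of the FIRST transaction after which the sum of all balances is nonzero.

After txn 1: dr=221 cr=224 sum_balances=-3
After txn 2: dr=322 cr=322 sum_balances=-3
After txn 3: dr=191 cr=191 sum_balances=-3
After txn 4: dr=371 cr=371 sum_balances=-3

Answer: 1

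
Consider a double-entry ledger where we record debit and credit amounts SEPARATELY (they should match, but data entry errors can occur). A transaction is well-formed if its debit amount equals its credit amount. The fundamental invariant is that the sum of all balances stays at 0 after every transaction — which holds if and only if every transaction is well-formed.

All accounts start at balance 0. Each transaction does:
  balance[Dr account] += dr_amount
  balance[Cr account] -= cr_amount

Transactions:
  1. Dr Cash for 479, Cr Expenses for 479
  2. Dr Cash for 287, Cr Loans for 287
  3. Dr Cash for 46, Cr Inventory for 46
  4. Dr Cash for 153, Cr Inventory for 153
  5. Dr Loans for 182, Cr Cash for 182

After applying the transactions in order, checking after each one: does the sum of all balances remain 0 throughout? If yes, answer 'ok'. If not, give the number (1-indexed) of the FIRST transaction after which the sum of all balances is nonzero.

After txn 1: dr=479 cr=479 sum_balances=0
After txn 2: dr=287 cr=287 sum_balances=0
After txn 3: dr=46 cr=46 sum_balances=0
After txn 4: dr=153 cr=153 sum_balances=0
After txn 5: dr=182 cr=182 sum_balances=0

Answer: ok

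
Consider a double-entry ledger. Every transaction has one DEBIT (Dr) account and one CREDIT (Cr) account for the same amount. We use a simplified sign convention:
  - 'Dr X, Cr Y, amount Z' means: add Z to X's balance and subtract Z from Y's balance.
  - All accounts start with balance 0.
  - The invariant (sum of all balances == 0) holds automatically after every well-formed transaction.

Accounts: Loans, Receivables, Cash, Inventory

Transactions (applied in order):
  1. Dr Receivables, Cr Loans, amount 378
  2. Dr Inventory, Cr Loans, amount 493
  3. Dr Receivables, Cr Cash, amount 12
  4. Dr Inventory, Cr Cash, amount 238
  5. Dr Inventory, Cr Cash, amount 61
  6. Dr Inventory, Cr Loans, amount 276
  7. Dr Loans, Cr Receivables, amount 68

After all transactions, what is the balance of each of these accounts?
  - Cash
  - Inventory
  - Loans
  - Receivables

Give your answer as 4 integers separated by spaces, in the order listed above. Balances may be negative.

Answer: -311 1068 -1079 322

Derivation:
After txn 1 (Dr Receivables, Cr Loans, amount 378): Loans=-378 Receivables=378
After txn 2 (Dr Inventory, Cr Loans, amount 493): Inventory=493 Loans=-871 Receivables=378
After txn 3 (Dr Receivables, Cr Cash, amount 12): Cash=-12 Inventory=493 Loans=-871 Receivables=390
After txn 4 (Dr Inventory, Cr Cash, amount 238): Cash=-250 Inventory=731 Loans=-871 Receivables=390
After txn 5 (Dr Inventory, Cr Cash, amount 61): Cash=-311 Inventory=792 Loans=-871 Receivables=390
After txn 6 (Dr Inventory, Cr Loans, amount 276): Cash=-311 Inventory=1068 Loans=-1147 Receivables=390
After txn 7 (Dr Loans, Cr Receivables, amount 68): Cash=-311 Inventory=1068 Loans=-1079 Receivables=322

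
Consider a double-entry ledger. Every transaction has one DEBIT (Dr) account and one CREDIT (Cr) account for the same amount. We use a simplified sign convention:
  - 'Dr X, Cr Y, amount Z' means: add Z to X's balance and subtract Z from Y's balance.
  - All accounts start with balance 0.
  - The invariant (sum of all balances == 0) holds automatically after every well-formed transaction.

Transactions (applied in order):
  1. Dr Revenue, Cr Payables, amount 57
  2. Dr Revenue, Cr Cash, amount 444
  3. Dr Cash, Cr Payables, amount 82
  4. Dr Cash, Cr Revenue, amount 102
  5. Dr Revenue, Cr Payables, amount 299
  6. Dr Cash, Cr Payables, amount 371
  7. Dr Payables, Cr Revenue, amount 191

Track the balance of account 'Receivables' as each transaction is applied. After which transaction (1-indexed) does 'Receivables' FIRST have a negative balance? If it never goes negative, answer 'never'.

Answer: never

Derivation:
After txn 1: Receivables=0
After txn 2: Receivables=0
After txn 3: Receivables=0
After txn 4: Receivables=0
After txn 5: Receivables=0
After txn 6: Receivables=0
After txn 7: Receivables=0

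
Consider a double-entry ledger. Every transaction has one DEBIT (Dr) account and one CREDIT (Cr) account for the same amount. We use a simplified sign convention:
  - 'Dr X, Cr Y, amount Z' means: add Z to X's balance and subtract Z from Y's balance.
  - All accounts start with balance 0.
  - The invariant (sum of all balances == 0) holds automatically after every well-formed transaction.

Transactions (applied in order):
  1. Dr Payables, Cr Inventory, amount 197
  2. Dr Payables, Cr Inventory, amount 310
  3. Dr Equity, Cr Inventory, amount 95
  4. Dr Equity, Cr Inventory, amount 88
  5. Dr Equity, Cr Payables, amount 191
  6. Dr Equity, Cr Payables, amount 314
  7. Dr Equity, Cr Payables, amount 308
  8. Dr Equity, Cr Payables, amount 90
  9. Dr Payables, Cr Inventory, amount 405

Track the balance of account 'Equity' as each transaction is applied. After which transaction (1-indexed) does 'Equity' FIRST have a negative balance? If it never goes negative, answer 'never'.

Answer: never

Derivation:
After txn 1: Equity=0
After txn 2: Equity=0
After txn 3: Equity=95
After txn 4: Equity=183
After txn 5: Equity=374
After txn 6: Equity=688
After txn 7: Equity=996
After txn 8: Equity=1086
After txn 9: Equity=1086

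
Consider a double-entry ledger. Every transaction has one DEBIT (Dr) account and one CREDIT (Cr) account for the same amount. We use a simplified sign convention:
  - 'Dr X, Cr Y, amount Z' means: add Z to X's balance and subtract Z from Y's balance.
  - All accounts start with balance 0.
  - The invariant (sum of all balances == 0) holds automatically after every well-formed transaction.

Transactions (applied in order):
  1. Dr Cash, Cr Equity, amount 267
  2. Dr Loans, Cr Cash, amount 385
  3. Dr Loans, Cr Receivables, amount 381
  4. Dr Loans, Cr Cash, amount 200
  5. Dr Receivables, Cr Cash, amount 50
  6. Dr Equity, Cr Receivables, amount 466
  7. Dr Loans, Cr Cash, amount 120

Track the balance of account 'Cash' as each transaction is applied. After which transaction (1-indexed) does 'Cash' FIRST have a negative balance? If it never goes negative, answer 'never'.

After txn 1: Cash=267
After txn 2: Cash=-118

Answer: 2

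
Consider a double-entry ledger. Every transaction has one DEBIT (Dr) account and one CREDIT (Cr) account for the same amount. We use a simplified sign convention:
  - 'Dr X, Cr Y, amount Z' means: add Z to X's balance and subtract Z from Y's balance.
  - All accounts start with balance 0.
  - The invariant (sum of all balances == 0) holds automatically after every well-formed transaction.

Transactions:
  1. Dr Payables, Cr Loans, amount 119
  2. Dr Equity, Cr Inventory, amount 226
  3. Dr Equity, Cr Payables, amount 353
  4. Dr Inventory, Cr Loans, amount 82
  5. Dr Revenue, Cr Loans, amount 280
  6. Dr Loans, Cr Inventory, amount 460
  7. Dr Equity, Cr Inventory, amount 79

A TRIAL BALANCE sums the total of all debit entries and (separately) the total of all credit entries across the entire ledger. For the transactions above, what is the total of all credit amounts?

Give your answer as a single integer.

Txn 1: credit+=119
Txn 2: credit+=226
Txn 3: credit+=353
Txn 4: credit+=82
Txn 5: credit+=280
Txn 6: credit+=460
Txn 7: credit+=79
Total credits = 1599

Answer: 1599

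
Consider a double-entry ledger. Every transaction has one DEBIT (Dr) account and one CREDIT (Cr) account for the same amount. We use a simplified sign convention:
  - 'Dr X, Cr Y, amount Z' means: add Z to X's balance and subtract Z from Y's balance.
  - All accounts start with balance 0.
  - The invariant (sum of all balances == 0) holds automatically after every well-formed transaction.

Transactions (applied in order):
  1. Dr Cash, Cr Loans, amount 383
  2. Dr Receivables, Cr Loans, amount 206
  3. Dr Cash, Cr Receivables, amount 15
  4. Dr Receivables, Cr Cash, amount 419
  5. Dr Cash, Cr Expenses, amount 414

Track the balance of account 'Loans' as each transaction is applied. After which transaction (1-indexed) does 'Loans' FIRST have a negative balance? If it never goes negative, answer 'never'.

Answer: 1

Derivation:
After txn 1: Loans=-383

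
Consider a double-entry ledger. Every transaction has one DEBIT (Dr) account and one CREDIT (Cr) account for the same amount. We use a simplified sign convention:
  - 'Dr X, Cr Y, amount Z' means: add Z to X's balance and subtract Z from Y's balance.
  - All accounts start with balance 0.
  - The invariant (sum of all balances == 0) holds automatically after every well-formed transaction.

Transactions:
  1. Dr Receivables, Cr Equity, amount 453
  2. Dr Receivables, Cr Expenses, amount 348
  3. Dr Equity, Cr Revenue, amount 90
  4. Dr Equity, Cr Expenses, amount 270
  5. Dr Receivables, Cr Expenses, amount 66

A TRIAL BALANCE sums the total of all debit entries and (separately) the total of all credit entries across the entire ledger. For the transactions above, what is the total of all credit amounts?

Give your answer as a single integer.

Answer: 1227

Derivation:
Txn 1: credit+=453
Txn 2: credit+=348
Txn 3: credit+=90
Txn 4: credit+=270
Txn 5: credit+=66
Total credits = 1227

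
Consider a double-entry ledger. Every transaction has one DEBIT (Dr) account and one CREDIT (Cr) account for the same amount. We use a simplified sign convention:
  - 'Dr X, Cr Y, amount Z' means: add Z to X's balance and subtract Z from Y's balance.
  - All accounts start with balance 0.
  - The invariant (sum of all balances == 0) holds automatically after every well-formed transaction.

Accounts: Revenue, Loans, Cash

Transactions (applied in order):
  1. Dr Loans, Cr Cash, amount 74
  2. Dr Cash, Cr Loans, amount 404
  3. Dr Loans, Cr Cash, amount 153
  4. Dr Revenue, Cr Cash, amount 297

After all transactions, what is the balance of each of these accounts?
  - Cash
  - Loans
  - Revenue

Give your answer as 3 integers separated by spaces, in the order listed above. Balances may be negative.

After txn 1 (Dr Loans, Cr Cash, amount 74): Cash=-74 Loans=74
After txn 2 (Dr Cash, Cr Loans, amount 404): Cash=330 Loans=-330
After txn 3 (Dr Loans, Cr Cash, amount 153): Cash=177 Loans=-177
After txn 4 (Dr Revenue, Cr Cash, amount 297): Cash=-120 Loans=-177 Revenue=297

Answer: -120 -177 297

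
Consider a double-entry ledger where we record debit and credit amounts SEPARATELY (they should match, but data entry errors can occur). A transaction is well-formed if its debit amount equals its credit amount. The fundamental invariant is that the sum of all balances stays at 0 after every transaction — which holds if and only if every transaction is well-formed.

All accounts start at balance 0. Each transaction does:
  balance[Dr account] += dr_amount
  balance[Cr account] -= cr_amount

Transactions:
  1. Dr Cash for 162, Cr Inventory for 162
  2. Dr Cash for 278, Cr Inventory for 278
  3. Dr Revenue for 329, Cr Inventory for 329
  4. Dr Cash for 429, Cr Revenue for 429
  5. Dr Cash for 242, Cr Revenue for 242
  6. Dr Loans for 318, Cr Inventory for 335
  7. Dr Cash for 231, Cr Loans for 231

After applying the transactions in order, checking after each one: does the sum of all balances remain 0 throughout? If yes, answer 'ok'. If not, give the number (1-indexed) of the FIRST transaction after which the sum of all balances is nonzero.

After txn 1: dr=162 cr=162 sum_balances=0
After txn 2: dr=278 cr=278 sum_balances=0
After txn 3: dr=329 cr=329 sum_balances=0
After txn 4: dr=429 cr=429 sum_balances=0
After txn 5: dr=242 cr=242 sum_balances=0
After txn 6: dr=318 cr=335 sum_balances=-17
After txn 7: dr=231 cr=231 sum_balances=-17

Answer: 6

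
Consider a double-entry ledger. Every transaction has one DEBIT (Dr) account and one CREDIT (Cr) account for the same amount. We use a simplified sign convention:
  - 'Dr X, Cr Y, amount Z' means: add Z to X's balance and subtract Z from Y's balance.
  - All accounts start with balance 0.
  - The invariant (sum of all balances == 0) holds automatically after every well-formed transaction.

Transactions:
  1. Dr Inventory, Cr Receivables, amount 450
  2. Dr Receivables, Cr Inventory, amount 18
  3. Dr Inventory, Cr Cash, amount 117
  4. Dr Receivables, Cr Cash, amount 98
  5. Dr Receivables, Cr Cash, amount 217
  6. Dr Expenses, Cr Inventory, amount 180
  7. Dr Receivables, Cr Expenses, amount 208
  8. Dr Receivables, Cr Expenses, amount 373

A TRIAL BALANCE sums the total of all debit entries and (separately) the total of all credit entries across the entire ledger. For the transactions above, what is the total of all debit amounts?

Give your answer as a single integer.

Txn 1: debit+=450
Txn 2: debit+=18
Txn 3: debit+=117
Txn 4: debit+=98
Txn 5: debit+=217
Txn 6: debit+=180
Txn 7: debit+=208
Txn 8: debit+=373
Total debits = 1661

Answer: 1661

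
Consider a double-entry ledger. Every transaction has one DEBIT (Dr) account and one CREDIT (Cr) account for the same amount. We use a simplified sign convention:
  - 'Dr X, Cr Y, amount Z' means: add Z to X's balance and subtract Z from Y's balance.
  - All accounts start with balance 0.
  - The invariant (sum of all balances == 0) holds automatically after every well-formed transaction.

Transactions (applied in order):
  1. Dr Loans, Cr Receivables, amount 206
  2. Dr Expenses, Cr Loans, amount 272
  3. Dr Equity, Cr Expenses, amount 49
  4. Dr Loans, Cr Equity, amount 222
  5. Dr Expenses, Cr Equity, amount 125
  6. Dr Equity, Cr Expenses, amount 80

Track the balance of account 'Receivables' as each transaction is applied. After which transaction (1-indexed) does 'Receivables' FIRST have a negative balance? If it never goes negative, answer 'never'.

After txn 1: Receivables=-206

Answer: 1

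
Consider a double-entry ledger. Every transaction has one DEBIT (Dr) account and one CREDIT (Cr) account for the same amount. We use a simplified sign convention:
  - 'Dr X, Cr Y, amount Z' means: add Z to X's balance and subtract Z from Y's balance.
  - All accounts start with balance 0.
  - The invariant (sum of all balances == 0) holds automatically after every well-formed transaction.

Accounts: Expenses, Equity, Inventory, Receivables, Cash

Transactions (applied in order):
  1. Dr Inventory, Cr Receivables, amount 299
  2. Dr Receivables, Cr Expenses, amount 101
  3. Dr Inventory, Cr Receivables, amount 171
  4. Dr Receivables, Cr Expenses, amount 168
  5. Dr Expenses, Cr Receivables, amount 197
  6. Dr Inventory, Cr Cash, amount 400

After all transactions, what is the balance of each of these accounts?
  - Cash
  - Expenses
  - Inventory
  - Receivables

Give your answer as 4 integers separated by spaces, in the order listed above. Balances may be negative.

After txn 1 (Dr Inventory, Cr Receivables, amount 299): Inventory=299 Receivables=-299
After txn 2 (Dr Receivables, Cr Expenses, amount 101): Expenses=-101 Inventory=299 Receivables=-198
After txn 3 (Dr Inventory, Cr Receivables, amount 171): Expenses=-101 Inventory=470 Receivables=-369
After txn 4 (Dr Receivables, Cr Expenses, amount 168): Expenses=-269 Inventory=470 Receivables=-201
After txn 5 (Dr Expenses, Cr Receivables, amount 197): Expenses=-72 Inventory=470 Receivables=-398
After txn 6 (Dr Inventory, Cr Cash, amount 400): Cash=-400 Expenses=-72 Inventory=870 Receivables=-398

Answer: -400 -72 870 -398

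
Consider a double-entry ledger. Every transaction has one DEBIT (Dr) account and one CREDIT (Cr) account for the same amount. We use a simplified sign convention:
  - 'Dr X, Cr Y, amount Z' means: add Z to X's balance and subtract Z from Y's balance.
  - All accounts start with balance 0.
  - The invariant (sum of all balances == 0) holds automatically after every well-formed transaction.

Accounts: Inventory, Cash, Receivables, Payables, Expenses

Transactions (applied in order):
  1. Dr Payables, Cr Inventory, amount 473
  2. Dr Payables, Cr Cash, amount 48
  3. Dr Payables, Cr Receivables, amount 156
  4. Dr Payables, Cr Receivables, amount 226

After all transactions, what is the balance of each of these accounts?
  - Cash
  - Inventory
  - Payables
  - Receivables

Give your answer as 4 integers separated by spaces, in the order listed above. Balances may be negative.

Answer: -48 -473 903 -382

Derivation:
After txn 1 (Dr Payables, Cr Inventory, amount 473): Inventory=-473 Payables=473
After txn 2 (Dr Payables, Cr Cash, amount 48): Cash=-48 Inventory=-473 Payables=521
After txn 3 (Dr Payables, Cr Receivables, amount 156): Cash=-48 Inventory=-473 Payables=677 Receivables=-156
After txn 4 (Dr Payables, Cr Receivables, amount 226): Cash=-48 Inventory=-473 Payables=903 Receivables=-382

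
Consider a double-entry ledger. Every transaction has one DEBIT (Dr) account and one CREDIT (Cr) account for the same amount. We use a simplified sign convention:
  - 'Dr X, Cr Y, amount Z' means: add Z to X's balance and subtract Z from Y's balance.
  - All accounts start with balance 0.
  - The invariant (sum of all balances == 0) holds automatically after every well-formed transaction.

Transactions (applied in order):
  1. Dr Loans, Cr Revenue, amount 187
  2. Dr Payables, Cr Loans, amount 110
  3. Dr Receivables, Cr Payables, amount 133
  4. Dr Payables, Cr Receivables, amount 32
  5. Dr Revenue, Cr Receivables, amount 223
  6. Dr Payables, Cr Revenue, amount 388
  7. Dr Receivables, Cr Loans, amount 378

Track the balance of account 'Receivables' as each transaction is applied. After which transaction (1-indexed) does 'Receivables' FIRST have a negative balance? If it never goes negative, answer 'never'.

Answer: 5

Derivation:
After txn 1: Receivables=0
After txn 2: Receivables=0
After txn 3: Receivables=133
After txn 4: Receivables=101
After txn 5: Receivables=-122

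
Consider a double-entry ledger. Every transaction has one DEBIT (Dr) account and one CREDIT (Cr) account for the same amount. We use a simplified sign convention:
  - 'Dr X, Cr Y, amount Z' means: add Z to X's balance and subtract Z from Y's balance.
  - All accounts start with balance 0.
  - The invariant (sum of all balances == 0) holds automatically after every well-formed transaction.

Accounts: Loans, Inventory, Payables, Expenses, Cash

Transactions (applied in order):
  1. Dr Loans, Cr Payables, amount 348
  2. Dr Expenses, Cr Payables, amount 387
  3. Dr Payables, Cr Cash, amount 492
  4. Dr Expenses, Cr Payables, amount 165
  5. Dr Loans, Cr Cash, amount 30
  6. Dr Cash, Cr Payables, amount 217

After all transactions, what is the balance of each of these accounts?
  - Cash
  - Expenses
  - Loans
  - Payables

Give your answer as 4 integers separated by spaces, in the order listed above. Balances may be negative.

Answer: -305 552 378 -625

Derivation:
After txn 1 (Dr Loans, Cr Payables, amount 348): Loans=348 Payables=-348
After txn 2 (Dr Expenses, Cr Payables, amount 387): Expenses=387 Loans=348 Payables=-735
After txn 3 (Dr Payables, Cr Cash, amount 492): Cash=-492 Expenses=387 Loans=348 Payables=-243
After txn 4 (Dr Expenses, Cr Payables, amount 165): Cash=-492 Expenses=552 Loans=348 Payables=-408
After txn 5 (Dr Loans, Cr Cash, amount 30): Cash=-522 Expenses=552 Loans=378 Payables=-408
After txn 6 (Dr Cash, Cr Payables, amount 217): Cash=-305 Expenses=552 Loans=378 Payables=-625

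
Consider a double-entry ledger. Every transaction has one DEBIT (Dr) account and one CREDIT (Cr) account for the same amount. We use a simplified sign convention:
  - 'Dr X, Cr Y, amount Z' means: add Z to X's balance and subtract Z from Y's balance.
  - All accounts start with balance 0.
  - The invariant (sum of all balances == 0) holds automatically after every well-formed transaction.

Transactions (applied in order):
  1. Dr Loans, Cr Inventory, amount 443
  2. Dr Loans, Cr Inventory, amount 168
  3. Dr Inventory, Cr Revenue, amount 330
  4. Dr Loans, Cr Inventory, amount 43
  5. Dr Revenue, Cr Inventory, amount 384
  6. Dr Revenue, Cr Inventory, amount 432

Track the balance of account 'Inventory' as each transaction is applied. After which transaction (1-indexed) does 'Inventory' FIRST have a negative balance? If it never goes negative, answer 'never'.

Answer: 1

Derivation:
After txn 1: Inventory=-443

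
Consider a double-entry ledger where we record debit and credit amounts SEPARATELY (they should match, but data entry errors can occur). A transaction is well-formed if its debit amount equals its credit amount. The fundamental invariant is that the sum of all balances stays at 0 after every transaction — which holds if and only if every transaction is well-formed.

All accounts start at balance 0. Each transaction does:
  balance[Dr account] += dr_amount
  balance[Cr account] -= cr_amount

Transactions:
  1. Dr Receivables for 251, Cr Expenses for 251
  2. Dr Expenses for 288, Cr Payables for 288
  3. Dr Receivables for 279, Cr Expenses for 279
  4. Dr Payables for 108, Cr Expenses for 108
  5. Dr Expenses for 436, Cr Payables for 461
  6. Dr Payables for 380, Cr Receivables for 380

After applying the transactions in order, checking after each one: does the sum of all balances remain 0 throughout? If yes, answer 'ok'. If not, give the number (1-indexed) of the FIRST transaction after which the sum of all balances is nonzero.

Answer: 5

Derivation:
After txn 1: dr=251 cr=251 sum_balances=0
After txn 2: dr=288 cr=288 sum_balances=0
After txn 3: dr=279 cr=279 sum_balances=0
After txn 4: dr=108 cr=108 sum_balances=0
After txn 5: dr=436 cr=461 sum_balances=-25
After txn 6: dr=380 cr=380 sum_balances=-25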